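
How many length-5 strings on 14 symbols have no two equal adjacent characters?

Let g(n) count such strings. g(1) = 14, and each valid string of length n-1 extends in 13 ways (any symbol but the last), so g(n) = 13 g(n-1).
Total: g(5) = 14 x 13^4.

Final answer: 14 x 13^{4} = 399854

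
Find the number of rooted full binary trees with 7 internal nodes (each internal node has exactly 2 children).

This is a standard Catalan-number count: the answer is C_n. Here n = 7.
C_n = (2n)!/(n!(n+1)!), so C_{7} = 14!/(7! x 8!) = C(14,7)/8 = 3432/8.

Final answer: C_{7} = 429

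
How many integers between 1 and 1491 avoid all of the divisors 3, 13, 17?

|div by 3|=497, |div by 13|=114, |div by 17|=87.
|div by 3&13|=38, |div by 3&17|=29, |div by 13&17|=6, |div by all|=2.
By inclusion-exclusion, divisible by at least one: 497+114+87-38-29-6+2 = 627.
Not divisible by any: 1491 - 627.

Final answer: 864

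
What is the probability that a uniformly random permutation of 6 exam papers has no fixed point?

D(n) = (n-1)(D(n-1) + D(n-2)), D(0)=1, D(1)=0.
Building up: D(2)=1, D(3)=2, D(4)=9, D(5)=44, D(6)=265.
Total arrangements: 6! = 720.
Probability = D(6)/6! = 53/144.

Final answer: D(6)/6! = 265/720 = 0.368056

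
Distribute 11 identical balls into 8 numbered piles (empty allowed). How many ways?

Stars and bars: C(n+k-1, k-1) = C(18,7).

Final answer: C(18,7) = 31824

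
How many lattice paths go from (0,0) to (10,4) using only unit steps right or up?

Each path has 10 right steps and 4 up steps in some order (14 steps total).
Choose which 4 of the 14 steps are up: C(14,4).

Final answer: C(14,4) = 1001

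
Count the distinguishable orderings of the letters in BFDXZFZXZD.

Letters (B:1, D:2, F:2, X:2, Z:3). Total letters: 10.
Permutations = 10!/(3! x 2! x 2! x 2!).

Final answer: 75600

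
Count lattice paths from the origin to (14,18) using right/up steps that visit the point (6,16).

Paths (0,0)->(6,16): C(22,16) = 74613.
Paths (6,16)->(14,18): C(10,2) = 45.
By multiplication principle: 74613 x 45.

Final answer: 3357585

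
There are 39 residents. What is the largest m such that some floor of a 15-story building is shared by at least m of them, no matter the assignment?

There are 15 possible values for floor of a 15-story building. With 39 residents and 15 categories, by pigeonhole: ceiling(39/15).

Final answer: 3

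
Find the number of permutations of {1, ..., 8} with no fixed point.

Use the recurrence D(n) = (n-1)(D(n-1) + D(n-2)) with D(0)=1, D(1)=0.
D(2) = 1 x (0 + 1) = 1
D(3) = 2 x (1 + 0) = 2
D(4) = 3 x (2 + 1) = 9
D(5) = 4 x (9 + 2) = 44
D(6) = 5 x (44 + 9) = 265
D(7) = 6 x (265 + 44) = 1854
D(8) = 7 x (D(7) + D(6)) = 7 x (1854 + 265)

Final answer: D(8) = 14833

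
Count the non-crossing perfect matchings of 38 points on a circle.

The structures are counted by the Catalan number C_n. Here n = 38/2 = 19.
Using C_0 = 1 and C_(k+1) = C_k x 2(2k+1)/(k+2), build up term by term: C_1=1, C_2=2, C_3=5, C_4=14, C_5=42, C_6=132, C_7=429, C_8=1430, C_9=4862, C_10=16796, C_11=58786, C_12=208012, C_13=742900, C_14=2674440, C_15=9694845, C_16=35357670, C_17=129644790, C_18=477638700, C_19=1767263190.

Final answer: C_{19} = 1767263190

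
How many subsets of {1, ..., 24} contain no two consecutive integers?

Let a(n) count such subsets of {1, ..., n}. Either n is excluded (a(n-1) ways) or n is included, forcing n-1 out (a(n-2) ways), so a(n) = a(n-1) + a(n-2) with a(1)=2, a(2)=3.
Building up term by term: a(1)=2, a(2)=3, a(3)=5, a(4)=8, a(5)=13, a(6)=21, a(7)=34, a(8)=55, a(9)=89, a(10)=144, a(11)=233, a(12)=377, a(13)=610, a(14)=987, a(15)=1597, a(16)=2584, a(17)=4181, a(18)=6765, a(19)=10946, a(20)=17711, a(21)=28657, a(22)=46368, a(23)=75025, a(24)=121393.

Final answer: 121393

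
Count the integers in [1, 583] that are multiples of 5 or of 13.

Multiples of 5: 116. Multiples of 13: 44. Of both (lcm=65): 8.
By inclusion-exclusion: 116 + 44 - 8.

Final answer: 152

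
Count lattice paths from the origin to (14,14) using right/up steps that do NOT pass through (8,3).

Total paths to (14,14): C(28,14) = 40116600.
Paths through (8,3): C(11,3) x C(17,11) = 2042040.
Avoiding (8,3): 40116600 - 2042040.

Final answer: 38074560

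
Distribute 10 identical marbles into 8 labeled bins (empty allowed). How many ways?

Stars and bars: C(n+k-1, k-1) = C(17,7).

Final answer: C(17,7) = 19448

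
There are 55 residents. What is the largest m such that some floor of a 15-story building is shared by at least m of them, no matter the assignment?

There are 15 possible values for floor of a 15-story building. With 55 residents and 15 categories, by pigeonhole: ceiling(55/15).

Final answer: 4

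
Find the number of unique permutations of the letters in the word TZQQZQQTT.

Letters (Q:4, T:3, Z:2). Total letters: 9.
Permutations = 9!/(4! x 3! x 2!).

Final answer: 1260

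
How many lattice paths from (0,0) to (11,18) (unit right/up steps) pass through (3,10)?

Paths (0,0)->(3,10): C(13,10) = 286.
Paths (3,10)->(11,18): C(16,8) = 12870.
By multiplication principle: 286 x 12870.

Final answer: 3680820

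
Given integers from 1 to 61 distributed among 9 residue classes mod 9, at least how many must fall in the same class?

By pigeonhole with 61 objects and 9 categories: ceiling(61/9).

Final answer: 7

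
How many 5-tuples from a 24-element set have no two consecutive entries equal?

Let g(n) count such strings. g(1) = 24, and each valid string of length n-1 extends in 23 ways (any symbol but the last), so g(n) = 23 g(n-1).
Total: g(5) = 24 x 23^4.

Final answer: 24 x 23^{4} = 6716184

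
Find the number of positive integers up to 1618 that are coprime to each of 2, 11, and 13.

|div by 2|=809, |div by 11|=147, |div by 13|=124.
|div by 2&11|=73, |div by 2&13|=62, |div by 11&13|=11, |div by all|=5.
By inclusion-exclusion, divisible by at least one: 809+147+124-73-62-11+5 = 939.
Not divisible by any: 1618 - 939.

Final answer: 679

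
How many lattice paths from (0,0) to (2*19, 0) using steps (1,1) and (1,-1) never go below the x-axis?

Total monotonic paths to (19,19): C(38,19) = 35345263800.
By the reflection principle, paths that go above the diagonal number C(38,20) = 33578000610.
Valid Dyck paths: 35345263800 - 33578000610.
(Check: C(38,19) - C(38,20) = C(38,19)/20, the Catalan number C_{19}.)

Final answer: C_{19} = 1767263190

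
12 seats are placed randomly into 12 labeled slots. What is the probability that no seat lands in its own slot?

D(n) = (n-1)(D(n-1) + D(n-2)), D(0)=1, D(1)=0.
Building up: D(2)=1, D(3)=2, D(4)=9, D(5)=44, D(6)=265, D(7)=1854, D(8)=14833, D(9)=133496, D(10)=1334961, D(11)=14684570, D(12)=176214841.
Total arrangements: 12! = 479001600.
Probability = D(12)/12! = 16019531/43545600.

Final answer: D(12)/12! = 176214841/479001600 = 0.367879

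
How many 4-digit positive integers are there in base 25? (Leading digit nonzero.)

Leading digit: 24 options (nonzero). Other 3 digit(s): 25 options each.
Total: 24 x 25^3.

Final answer: 375000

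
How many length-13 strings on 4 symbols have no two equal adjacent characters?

First character: 4 choices. Each subsequent: 3 choices (must differ from the previous one).
Total: 4 x 3^12.

Final answer: 4 x 3^{12} = 2125764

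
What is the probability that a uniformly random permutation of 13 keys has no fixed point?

Use the recurrence D(n) = (n-1)(D(n-1) + D(n-2)) with D(0)=1, D(1)=0.
Building up: D(2)=1, D(3)=2, D(4)=9, D(5)=44, D(6)=265, D(7)=1854, D(8)=14833, D(9)=133496, D(10)=1334961, D(11)=14684570, D(12)=176214841, D(13)=2290792932.
Total arrangements: 13! = 6227020800.
Probability = D(13)/13! = 63633137/172972800.

Final answer: D(13)/13! = 2290792932/6227020800 = 0.367879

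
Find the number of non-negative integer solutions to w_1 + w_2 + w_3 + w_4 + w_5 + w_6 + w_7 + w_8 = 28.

Stars and bars with 28 stars and 7 bars:
C(28+8-1, 8-1) = C(35,7).

Final answer: C(35,7) = 6724520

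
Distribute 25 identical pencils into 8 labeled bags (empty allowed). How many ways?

Stars and bars: C(n+k-1, k-1) = C(32,7).

Final answer: C(32,7) = 3365856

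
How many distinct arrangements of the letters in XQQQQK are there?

Letters (K:1, Q:4, X:1). Total letters: 6.
Permutations = 6!/(4!).

Final answer: 30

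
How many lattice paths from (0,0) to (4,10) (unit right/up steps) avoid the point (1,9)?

Total paths to (4,10): C(14,10) = 1001.
Paths through (1,9): C(10,9) x C(4,1) = 40.
Avoiding (1,9): 1001 - 40.

Final answer: 961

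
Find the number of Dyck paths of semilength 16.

Total monotonic paths to (16,16): C(32,16) = 601080390.
Paths that cross above y=x (reflection bijection): C(32,17) = 565722720.
Valid Dyck paths: 601080390 - 565722720.
(These counts are the Catalan numbers.)

Final answer: C_{16} = 35357670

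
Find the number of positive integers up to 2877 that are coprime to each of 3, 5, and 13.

|div by 3|=959, |div by 5|=575, |div by 13|=221.
|div by 3&5|=191, |div by 3&13|=73, |div by 5&13|=44, |div by all|=14.
By inclusion-exclusion, divisible by at least one: 959+575+221-191-73-44+14 = 1461.
Not divisible by any: 2877 - 1461.

Final answer: 1416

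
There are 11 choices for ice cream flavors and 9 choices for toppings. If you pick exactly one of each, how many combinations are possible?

By the multiplication principle: 11 x 9.

Final answer: 99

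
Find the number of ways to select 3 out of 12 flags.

C(12,3) = 12!/(3! x 9!).

Final answer: \binom{12}{3} = 220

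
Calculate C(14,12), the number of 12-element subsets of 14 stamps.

C(14,12) = 14!/(12! x 2!).

Final answer: \binom{14}{12} = 91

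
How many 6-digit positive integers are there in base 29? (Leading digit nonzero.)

Leading digit: 28 options (nonzero). Other 5 digit(s): 29 options each.
Total: 28 x 29^5.

Final answer: 574312172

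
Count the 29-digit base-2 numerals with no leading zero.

Leading digit: 1 options (nonzero). Other 28 digit(s): 2 options each.
Total: 1 x 2^28.

Final answer: 268435456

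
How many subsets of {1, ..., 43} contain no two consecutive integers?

Condition on whether n belongs to the subset: if not, any valid subset of {1, ..., n-1} works (a(n-1)); if so, n-1 is excluded and the rest is a valid subset of {1, ..., n-2} (a(n-2)). Hence a(n) = a(n-1) + a(n-2), a(1)=2, a(2)=3.
Iterating the recurrence: a(1)=2, a(2)=3, a(3)=5, a(4)=8, a(5)=13, a(6)=21, a(7)=34, a(8)=55, a(9)=89, a(10)=144, a(11)=233, a(12)=377, a(13)=610, a(14)=987, a(15)=1597, a(16)=2584, a(17)=4181, a(18)=6765, a(19)=10946, a(20)=17711, a(21)=28657, a(22)=46368, a(23)=75025, a(24)=121393, a(25)=196418, a(26)=317811, a(27)=514229, a(28)=832040, a(29)=1346269, a(30)=2178309, a(31)=3524578, a(32)=5702887, a(33)=9227465, a(34)=14930352, a(35)=24157817, a(36)=39088169, a(37)=63245986, a(38)=102334155, a(39)=165580141, a(40)=267914296, a(41)=433494437, a(42)=701408733, a(43)=1134903170.

Final answer: 1134903170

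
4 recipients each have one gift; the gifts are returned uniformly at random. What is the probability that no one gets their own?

Derangements satisfy D(n) = (n-1)(D(n-1) + D(n-2)), starting from D(0)=1, D(1)=0.
Building up: D(2)=1, D(3)=2, D(4)=9.
Total arrangements: 4! = 24.
Probability = D(4)/4! = 3/8.

Final answer: D(4)/4! = 9/24 = 0.375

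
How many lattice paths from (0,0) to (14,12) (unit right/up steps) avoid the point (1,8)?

Total paths to (14,12): C(26,12) = 9657700.
Paths through (1,8): C(9,8) x C(17,4) = 21420.
Avoiding (1,8): 9657700 - 21420.

Final answer: 9636280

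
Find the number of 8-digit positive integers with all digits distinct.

First digit: 9 (not 0). Second: 9 (not first). Third: 8, etc.
Total: 9 x 9 x 8 x 7 x 6 x 5 x 4 x 3.

Final answer: 1632960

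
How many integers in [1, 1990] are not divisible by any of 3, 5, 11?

|div by 3|=663, |div by 5|=398, |div by 11|=180.
|div by 3&5|=132, |div by 3&11|=60, |div by 5&11|=36, |div by all|=12.
By inclusion-exclusion, divisible by at least one: 663+398+180-132-60-36+12 = 1025.
Not divisible by any: 1990 - 1025.

Final answer: 965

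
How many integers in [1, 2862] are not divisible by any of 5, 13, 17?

|div by 5|=572, |div by 13|=220, |div by 17|=168.
|div by 5&13|=44, |div by 5&17|=33, |div by 13&17|=12, |div by all|=2.
By inclusion-exclusion, divisible by at least one: 572+220+168-44-33-12+2 = 873.
Not divisible by any: 2862 - 873.

Final answer: 1989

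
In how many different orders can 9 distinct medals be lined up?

The number of ways to arrange 9 distinct objects is 9!.

Final answer: 9! = 362880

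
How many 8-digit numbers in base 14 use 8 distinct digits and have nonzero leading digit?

The leading digit has 13 choices (anything but zero); the next has 13 (anything but the first), then 12, and so on, one fewer each time.
Total: 13 x 13 x 12 x 11 x 10 x 9 x 8 x 7.

Final answer: 112432320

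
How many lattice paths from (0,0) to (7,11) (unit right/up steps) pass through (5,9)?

Paths (0,0)->(5,9): C(14,9) = 2002.
Paths (5,9)->(7,11): C(4,2) = 6.
By multiplication principle: 2002 x 6.

Final answer: 12012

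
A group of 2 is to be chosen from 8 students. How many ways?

C(8,2) = 8!/(2! x (8-2)!).

Final answer: C(8,2) = 28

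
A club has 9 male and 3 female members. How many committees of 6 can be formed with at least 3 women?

Sum over valid woman counts:
C(3,3)C(9,3).

Final answer: 84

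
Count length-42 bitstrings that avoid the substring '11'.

A valid string ends in 0 (append to any length-(n-1) valid string) or in 01 (append to any length-(n-2) valid string), so a(n) = a(n-1) + a(n-2) with a(1)=2, a(2)=3.
Iterating the recurrence: a(1)=2, a(2)=3, a(3)=5, a(4)=8, a(5)=13, a(6)=21, a(7)=34, a(8)=55, a(9)=89, a(10)=144, a(11)=233, a(12)=377, a(13)=610, a(14)=987, a(15)=1597, a(16)=2584, a(17)=4181, a(18)=6765, a(19)=10946, a(20)=17711, a(21)=28657, a(22)=46368, a(23)=75025, a(24)=121393, a(25)=196418, a(26)=317811, a(27)=514229, a(28)=832040, a(29)=1346269, a(30)=2178309, a(31)=3524578, a(32)=5702887, a(33)=9227465, a(34)=14930352, a(35)=24157817, a(36)=39088169, a(37)=63245986, a(38)=102334155, a(39)=165580141, a(40)=267914296, a(41)=433494437, a(42)=701408733.

Final answer: 701408733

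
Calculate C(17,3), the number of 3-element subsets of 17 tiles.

C(17,3) = 17!/(3! x 14!).

Final answer: \binom{17}{3} = 680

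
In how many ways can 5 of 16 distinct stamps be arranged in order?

P(16,5) = 16!/(16-5)! = 16!/11!.

Final answer: P(16,5) = 524160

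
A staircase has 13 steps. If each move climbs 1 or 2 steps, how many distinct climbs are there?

Let f(n) count the ways. The last step is size 1 or 2, so f(n) = f(n-1) + f(n-2) with f(1)=1, f(2)=2.
Building up term by term: f(1)=1, f(2)=2, f(3)=3, f(4)=5, f(5)=8, f(6)=13, f(7)=21, f(8)=34, f(9)=55, f(10)=89, f(11)=144, f(12)=233, f(13)=377.

Final answer: 377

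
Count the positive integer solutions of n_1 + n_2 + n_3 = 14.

Substitute n'_i = n_i - 1 (so n'_i >= 0). Then sum n'_i = 14 - 3 = 11.
Stars and bars: C(11+3-1, 3-1) = C(13,2).

Final answer: C(13,2) = 78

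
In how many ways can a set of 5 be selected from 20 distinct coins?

C(20,5) = 20!/(5! x 15!).

Final answer: \binom{20}{5} = 15504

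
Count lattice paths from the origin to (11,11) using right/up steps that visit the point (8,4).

Paths (0,0)->(8,4): C(12,4) = 495.
Paths (8,4)->(11,11): C(10,7) = 120.
By multiplication principle: 495 x 120.

Final answer: 59400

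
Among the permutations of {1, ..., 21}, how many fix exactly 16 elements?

Choose which 16 elements are fixed: C(21,16) = 20349.
Derange the remaining 5 using D(j) = (j-1)(D(j-1) + D(j-2)), D(0)=1, D(1)=0: D(2)=1, D(3)=2, D(4)=9, D(5)=44.
Total: 20349 x 44.

Final answer: C(21,16) D(5) = 895356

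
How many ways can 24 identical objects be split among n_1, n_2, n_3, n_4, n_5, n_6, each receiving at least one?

Substitute n'_i = n_i - 1 (so n'_i >= 0). Then sum n'_i = 24 - 6 = 18.
Stars and bars: C(18+6-1, 6-1) = C(23,5).

Final answer: C(23,5) = 33649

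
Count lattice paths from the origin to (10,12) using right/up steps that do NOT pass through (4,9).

Total paths to (10,12): C(22,12) = 646646.
Paths through (4,9): C(13,9) x C(9,3) = 60060.
Avoiding (4,9): 646646 - 60060.

Final answer: 586586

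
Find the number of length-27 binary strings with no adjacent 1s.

A valid string ends in 0 (append to any length-(n-1) valid string) or in 01 (append to any length-(n-2) valid string), so a(n) = a(n-1) + a(n-2) with a(1)=2, a(2)=3.
Building up term by term: a(1)=2, a(2)=3, a(3)=5, a(4)=8, a(5)=13, a(6)=21, a(7)=34, a(8)=55, a(9)=89, a(10)=144, a(11)=233, a(12)=377, a(13)=610, a(14)=987, a(15)=1597, a(16)=2584, a(17)=4181, a(18)=6765, a(19)=10946, a(20)=17711, a(21)=28657, a(22)=46368, a(23)=75025, a(24)=121393, a(25)=196418, a(26)=317811, a(27)=514229.

Final answer: 514229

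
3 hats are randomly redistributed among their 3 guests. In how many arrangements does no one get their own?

D(n) = (n-1)(D(n-1) + D(n-2)), D(0)=1, D(1)=0.
D(2) = 1 x (0 + 1) = 1
D(3) = 2 x (D(2) + D(1)) = 2 x (1 + 0)

Final answer: D(3) = 2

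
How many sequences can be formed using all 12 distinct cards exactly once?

The number of ways to arrange 12 distinct objects is 12!.

Final answer: 12! = 479001600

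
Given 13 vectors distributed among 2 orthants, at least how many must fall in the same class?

By pigeonhole with 13 objects and 2 categories: ceiling(13/2).

Final answer: 7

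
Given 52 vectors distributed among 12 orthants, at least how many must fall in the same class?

By pigeonhole with 52 objects and 12 categories: ceiling(52/12).

Final answer: 5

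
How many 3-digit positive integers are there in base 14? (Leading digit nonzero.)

Leading digit: 13 options (nonzero). Other 2 digit(s): 14 options each.
Total: 13 x 14^2.

Final answer: 2548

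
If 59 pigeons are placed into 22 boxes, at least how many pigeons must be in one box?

By the pigeonhole principle: ceiling(59/22).

Final answer: 3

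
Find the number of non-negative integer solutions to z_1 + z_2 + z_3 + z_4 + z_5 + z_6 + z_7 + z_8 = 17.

Stars and bars with 17 stars and 7 bars:
C(17+8-1, 8-1) = C(24,7).

Final answer: C(24,7) = 346104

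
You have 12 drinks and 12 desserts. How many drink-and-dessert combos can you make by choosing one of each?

By the multiplication principle: 12 x 12.

Final answer: 144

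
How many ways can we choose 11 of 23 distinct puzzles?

C(23,11) = 23!/(11! x 12!).

Final answer: \binom{23}{11} = 1352078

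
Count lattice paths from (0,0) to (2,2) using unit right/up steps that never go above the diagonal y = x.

Total monotonic paths to (2,2): C(4,2) = 6.
Paths that cross above y=x (reflection bijection): C(4,3) = 4.
Valid Dyck paths: 6 - 4.
(These counts are the Catalan numbers.)

Final answer: C_{2} = 2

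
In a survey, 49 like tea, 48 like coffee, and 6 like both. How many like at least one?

|A union B| = |A| + |B| - |A intersect B| = 49 + 48 - 6.

Final answer: 91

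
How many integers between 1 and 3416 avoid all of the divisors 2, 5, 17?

|div by 2|=1708, |div by 5|=683, |div by 17|=200.
|div by 2&5|=341, |div by 2&17|=100, |div by 5&17|=40, |div by all|=20.
By inclusion-exclusion, divisible by at least one: 1708+683+200-341-100-40+20 = 2130.
Not divisible by any: 3416 - 2130.

Final answer: 1286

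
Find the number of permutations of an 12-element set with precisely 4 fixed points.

Choose which 4 elements are fixed: C(12,4) = 495.
Derange the remaining 8 using D(j) = (j-1)(D(j-1) + D(j-2)), D(0)=1, D(1)=0: D(2)=1, D(3)=2, D(4)=9, D(5)=44, D(6)=265, D(7)=1854, D(8)=14833.
Total: 495 x 14833.

Final answer: C(12,4) D(8) = 7342335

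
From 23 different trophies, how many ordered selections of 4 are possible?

P(23,4) = 23!/(23-4)! = 23!/19!.

Final answer: P(23,4) = 212520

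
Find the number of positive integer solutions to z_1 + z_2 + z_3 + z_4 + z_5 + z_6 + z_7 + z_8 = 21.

Substitute z'_i = z_i - 1 (so z'_i >= 0). Then sum z'_i = 21 - 8 = 13.
Stars and bars: C(13+8-1, 8-1) = C(20,7).

Final answer: C(20,7) = 77520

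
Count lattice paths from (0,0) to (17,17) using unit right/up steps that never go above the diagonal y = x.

Total monotonic paths to (17,17): C(34,17) = 2333606220.
By the reflection principle, paths that go above the diagonal number C(34,18) = 2203961430.
Valid Dyck paths: 2333606220 - 2203961430.
(These counts are the Catalan numbers.)

Final answer: C_{17} = 129644790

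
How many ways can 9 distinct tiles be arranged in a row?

The number of ways to arrange 9 distinct objects is 9!.

Final answer: 9! = 362880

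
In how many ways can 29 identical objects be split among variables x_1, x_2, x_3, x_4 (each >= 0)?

Stars and bars with 29 stars and 3 bars:
C(29+4-1, 4-1) = C(32,3).

Final answer: C(32,3) = 4960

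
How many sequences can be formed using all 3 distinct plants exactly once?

The number of ways to arrange 3 distinct objects is 3!.

Final answer: 3! = 6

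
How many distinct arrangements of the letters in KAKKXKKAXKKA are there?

Letters (A:3, K:7, X:2). Total letters: 12.
Permutations = 12!/(7! x 3! x 2!).

Final answer: 7920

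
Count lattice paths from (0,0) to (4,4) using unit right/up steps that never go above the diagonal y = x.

Total monotonic paths to (4,4): C(8,4) = 70.
Paths that cross above y=x (reflection bijection): C(8,5) = 56.
Valid Dyck paths: 70 - 56.
(These counts are the Catalan numbers.)

Final answer: C_{4} = 14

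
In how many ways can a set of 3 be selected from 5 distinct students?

C(5,3) = 5!/(3! x (5-3)!).

Final answer: C(5,3) = 10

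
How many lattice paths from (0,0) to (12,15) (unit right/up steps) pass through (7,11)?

Paths (0,0)->(7,11): C(18,11) = 31824.
Paths (7,11)->(12,15): C(9,4) = 126.
By multiplication principle: 31824 x 126.

Final answer: 4009824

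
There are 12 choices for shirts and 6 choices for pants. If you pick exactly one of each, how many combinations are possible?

By the multiplication principle: 12 x 6.

Final answer: 72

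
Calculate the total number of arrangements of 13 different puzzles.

The number of ways to arrange 13 distinct objects is 13!.

Final answer: 13! = 6227020800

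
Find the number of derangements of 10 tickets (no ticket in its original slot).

Use the recurrence D(n) = (n-1)(D(n-1) + D(n-2)) with D(0)=1, D(1)=0.
D(2) = 1 x (0 + 1) = 1
D(3) = 2 x (1 + 0) = 2
D(4) = 3 x (2 + 1) = 9
D(5) = 4 x (9 + 2) = 44
D(6) = 5 x (44 + 9) = 265
D(7) = 6 x (265 + 44) = 1854
D(8) = 7 x (1854 + 265) = 14833
D(9) = 8 x (14833 + 1854) = 133496
D(10) = 9 x (D(9) + D(8)) = 9 x (133496 + 14833)

Final answer: D(10) = 1334961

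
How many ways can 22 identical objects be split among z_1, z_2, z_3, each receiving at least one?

Substitute z'_i = z_i - 1 (so z'_i >= 0). Then sum z'_i = 22 - 3 = 19.
Stars and bars: C(19+3-1, 3-1) = C(21,2).

Final answer: C(21,2) = 210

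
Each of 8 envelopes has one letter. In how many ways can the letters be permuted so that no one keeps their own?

D(n) = (n-1)(D(n-1) + D(n-2)), D(0)=1, D(1)=0.
D(2) = 1 x (0 + 1) = 1
D(3) = 2 x (1 + 0) = 2
D(4) = 3 x (2 + 1) = 9
D(5) = 4 x (9 + 2) = 44
D(6) = 5 x (44 + 9) = 265
D(7) = 6 x (265 + 44) = 1854
D(8) = 7 x (D(7) + D(6)) = 7 x (1854 + 265)

Final answer: D(8) = 14833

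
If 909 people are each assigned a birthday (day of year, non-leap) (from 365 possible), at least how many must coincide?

There are 365 possible values for birthday (day of year, non-leap). With 909 people and 365 categories, by pigeonhole: ceiling(909/365).

Final answer: 3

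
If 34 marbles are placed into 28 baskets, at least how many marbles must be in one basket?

By the pigeonhole principle: ceiling(34/28).

Final answer: 2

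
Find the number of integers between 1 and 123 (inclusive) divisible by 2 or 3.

Multiples of 2: 61. Multiples of 3: 41. Of both (lcm=6): 20.
By inclusion-exclusion: 61 + 41 - 20.

Final answer: 82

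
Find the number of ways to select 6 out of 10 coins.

C(10,6) = 10!/(6! x 4!).

Final answer: \binom{10}{6} = 210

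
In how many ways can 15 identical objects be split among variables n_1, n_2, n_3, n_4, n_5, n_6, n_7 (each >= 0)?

Stars and bars with 15 stars and 6 bars:
C(15+7-1, 7-1) = C(21,6).

Final answer: C(21,6) = 54264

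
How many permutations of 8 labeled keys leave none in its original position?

D(n) = (n-1)(D(n-1) + D(n-2)), D(0)=1, D(1)=0.
D(2) = 1 x (0 + 1) = 1
D(3) = 2 x (1 + 0) = 2
D(4) = 3 x (2 + 1) = 9
D(5) = 4 x (9 + 2) = 44
D(6) = 5 x (44 + 9) = 265
D(7) = 6 x (265 + 44) = 1854
D(8) = 7 x (D(7) + D(6)) = 7 x (1854 + 265)

Final answer: D(8) = 14833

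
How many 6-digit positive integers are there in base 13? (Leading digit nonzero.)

Leading digit: 12 options (nonzero). Other 5 digit(s): 13 options each.
Total: 12 x 13^5.

Final answer: 4455516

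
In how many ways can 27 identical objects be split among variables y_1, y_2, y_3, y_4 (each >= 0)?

Stars and bars with 27 stars and 3 bars:
C(27+4-1, 4-1) = C(30,3).

Final answer: C(30,3) = 4060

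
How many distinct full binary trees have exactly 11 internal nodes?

The structures are counted by the Catalan number C_n. Here n = 11.
C_n = C(2n,n) - C(2n,n+1), so C_{11} = C(22,11) - C(22,12) = 705432 - 646646.

Final answer: C_{11} = 58786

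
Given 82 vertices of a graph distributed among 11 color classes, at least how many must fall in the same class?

By pigeonhole with 82 objects and 11 categories: ceiling(82/11).

Final answer: 8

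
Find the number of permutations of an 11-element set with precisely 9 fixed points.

Choose which 9 elements are fixed: C(11,9) = 55.
Derange the remaining 2 using D(j) = (j-1)(D(j-1) + D(j-2)), D(0)=1, D(1)=0: D(2)=1.
Total: 55 x 1.

Final answer: C(11,9) D(2) = 55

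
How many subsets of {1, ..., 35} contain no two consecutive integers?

Let a(n) count such subsets of {1, ..., n}. Either n is excluded (a(n-1) ways) or n is included, forcing n-1 out (a(n-2) ways), so a(n) = a(n-1) + a(n-2) with a(1)=2, a(2)=3.
Iterating the recurrence: a(1)=2, a(2)=3, a(3)=5, a(4)=8, a(5)=13, a(6)=21, a(7)=34, a(8)=55, a(9)=89, a(10)=144, a(11)=233, a(12)=377, a(13)=610, a(14)=987, a(15)=1597, a(16)=2584, a(17)=4181, a(18)=6765, a(19)=10946, a(20)=17711, a(21)=28657, a(22)=46368, a(23)=75025, a(24)=121393, a(25)=196418, a(26)=317811, a(27)=514229, a(28)=832040, a(29)=1346269, a(30)=2178309, a(31)=3524578, a(32)=5702887, a(33)=9227465, a(34)=14930352, a(35)=24157817.

Final answer: 24157817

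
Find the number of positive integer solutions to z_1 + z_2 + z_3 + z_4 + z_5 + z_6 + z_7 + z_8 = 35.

Substitute z'_i = z_i - 1 (so z'_i >= 0). Then sum z'_i = 35 - 8 = 27.
Stars and bars: C(27+8-1, 8-1) = C(34,7).

Final answer: C(34,7) = 5379616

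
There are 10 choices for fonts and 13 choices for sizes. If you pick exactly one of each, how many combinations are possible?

By the multiplication principle: 10 x 13.

Final answer: 130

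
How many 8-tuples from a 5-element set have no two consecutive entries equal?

Let g(n) count such strings. g(1) = 5, and each valid string of length n-1 extends in 4 ways (any symbol but the last), so g(n) = 4 g(n-1).
Total: g(8) = 5 x 4^7.

Final answer: 5 x 4^{7} = 81920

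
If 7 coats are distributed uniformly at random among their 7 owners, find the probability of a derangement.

D(n) = (n-1)(D(n-1) + D(n-2)), D(0)=1, D(1)=0.
Building up: D(2)=1, D(3)=2, D(4)=9, D(5)=44, D(6)=265, D(7)=1854.
Total arrangements: 7! = 5040.
Probability = D(7)/7! = 103/280.

Final answer: D(7)/7! = 1854/5040 = 0.367857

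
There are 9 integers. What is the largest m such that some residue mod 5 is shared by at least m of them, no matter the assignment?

There are 5 possible values for residue mod 5. With 9 integers and 5 categories, by pigeonhole: ceiling(9/5).

Final answer: 2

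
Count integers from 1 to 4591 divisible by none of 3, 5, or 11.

|div by 3|=1530, |div by 5|=918, |div by 11|=417.
|div by 3&5|=306, |div by 3&11|=139, |div by 5&11|=83, |div by all|=27.
By inclusion-exclusion, divisible by at least one: 1530+918+417-306-139-83+27 = 2364.
Not divisible by any: 4591 - 2364.

Final answer: 2227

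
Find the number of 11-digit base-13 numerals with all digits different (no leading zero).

The leading digit has 12 choices (anything but zero); the next has 12 (anything but the first), then 11, and so on, one fewer each time.
Total: 12 x 12 x 11 x 10 x 9 x 8 x 7 x 6 x 5 x 4 x 3.

Final answer: 2874009600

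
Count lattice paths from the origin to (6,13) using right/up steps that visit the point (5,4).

Paths (0,0)->(5,4): C(9,4) = 126.
Paths (5,4)->(6,13): C(10,9) = 10.
By multiplication principle: 126 x 10.

Final answer: 1260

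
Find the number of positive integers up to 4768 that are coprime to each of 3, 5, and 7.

|div by 3|=1589, |div by 5|=953, |div by 7|=681.
|div by 3&5|=317, |div by 3&7|=227, |div by 5&7|=136, |div by all|=45.
By inclusion-exclusion, divisible by at least one: 1589+953+681-317-227-136+45 = 2588.
Not divisible by any: 4768 - 2588.

Final answer: 2180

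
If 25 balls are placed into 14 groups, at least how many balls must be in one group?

By the pigeonhole principle: ceiling(25/14).

Final answer: 2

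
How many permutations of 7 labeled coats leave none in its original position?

Derangements satisfy D(n) = (n-1)(D(n-1) + D(n-2)), starting from D(0)=1, D(1)=0.
D(2) = 1 x (0 + 1) = 1
D(3) = 2 x (1 + 0) = 2
D(4) = 3 x (2 + 1) = 9
D(5) = 4 x (9 + 2) = 44
D(6) = 5 x (44 + 9) = 265
D(7) = 6 x (D(6) + D(5)) = 6 x (265 + 44)

Final answer: D(7) = 1854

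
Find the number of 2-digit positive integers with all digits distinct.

First digit: 9 (not 0). Second: 9 (not first). Third: 8, etc.
Total: 9 x 9.

Final answer: 81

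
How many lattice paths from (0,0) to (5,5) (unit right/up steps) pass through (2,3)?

Paths (0,0)->(2,3): C(5,3) = 10.
Paths (2,3)->(5,5): C(5,2) = 10.
By multiplication principle: 10 x 10.

Final answer: 100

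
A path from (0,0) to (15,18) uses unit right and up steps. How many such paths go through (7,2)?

Paths (0,0)->(7,2): C(9,2) = 36.
Paths (7,2)->(15,18): C(24,16) = 735471.
By multiplication principle: 36 x 735471.

Final answer: 26476956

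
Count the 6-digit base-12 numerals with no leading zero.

These are the integers in [12^5, 12^6), so the count is 12^6 - 12^5 = 11 x 12^5.

Final answer: 2737152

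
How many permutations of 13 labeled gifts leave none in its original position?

Use the recurrence D(n) = (n-1)(D(n-1) + D(n-2)) with D(0)=1, D(1)=0.
D(2) = 1 x (0 + 1) = 1
D(3) = 2 x (1 + 0) = 2
D(4) = 3 x (2 + 1) = 9
D(5) = 4 x (9 + 2) = 44
D(6) = 5 x (44 + 9) = 265
D(7) = 6 x (265 + 44) = 1854
D(8) = 7 x (1854 + 265) = 14833
D(9) = 8 x (14833 + 1854) = 133496
D(10) = 9 x (133496 + 14833) = 1334961
D(11) = 10 x (1334961 + 133496) = 14684570
D(12) = 11 x (14684570 + 1334961) = 176214841
D(13) = 12 x (D(12) + D(11)) = 12 x (176214841 + 14684570)

Final answer: D(13) = 2290792932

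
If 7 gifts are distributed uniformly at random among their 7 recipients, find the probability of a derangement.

D(n) = (n-1)(D(n-1) + D(n-2)), D(0)=1, D(1)=0.
Building up: D(2)=1, D(3)=2, D(4)=9, D(5)=44, D(6)=265, D(7)=1854.
Total arrangements: 7! = 5040.
Probability = D(7)/7! = 103/280.

Final answer: D(7)/7! = 1854/5040 = 0.367857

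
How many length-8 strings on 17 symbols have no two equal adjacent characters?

First character: 17 choices. Each subsequent: 16 choices (must differ from the previous one).
Total: 17 x 16^7.

Final answer: 17 x 16^{7} = 4563402752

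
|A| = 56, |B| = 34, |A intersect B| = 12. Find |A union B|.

|A union B| = |A| + |B| - |A intersect B| = 56 + 34 - 12.

Final answer: 78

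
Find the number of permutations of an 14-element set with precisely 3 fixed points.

Choose which 3 elements are fixed: C(14,3) = 364.
Derange the remaining 11 using D(j) = (j-1)(D(j-1) + D(j-2)), D(0)=1, D(1)=0: D(2)=1, D(3)=2, D(4)=9, D(5)=44, D(6)=265, D(7)=1854, D(8)=14833, D(9)=133496, D(10)=1334961, D(11)=14684570.
Total: 364 x 14684570.

Final answer: C(14,3) D(11) = 5345183480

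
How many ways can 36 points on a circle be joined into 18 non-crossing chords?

The structures are counted by the Catalan number C_n. Here n = 36/2 = 18.
Using C_0 = 1 and C_(k+1) = C_k x 2(2k+1)/(k+2), build up term by term: C_1=1, C_2=2, C_3=5, C_4=14, C_5=42, C_6=132, C_7=429, C_8=1430, C_9=4862, C_10=16796, C_11=58786, C_12=208012, C_13=742900, C_14=2674440, C_15=9694845, C_16=35357670, C_17=129644790, C_18=477638700.

Final answer: C_{18} = 477638700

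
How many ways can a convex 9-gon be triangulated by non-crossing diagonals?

This is a standard Catalan-number count: the answer is C_n. Here n = 9 - 2 = 7.
C_n = C(2n,n) - C(2n,n+1), so C_{7} = C(14,7) - C(14,8) = 3432 - 3003.

Final answer: C_{7} = 429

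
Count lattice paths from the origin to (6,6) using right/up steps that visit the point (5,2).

Paths (0,0)->(5,2): C(7,2) = 21.
Paths (5,2)->(6,6): C(5,4) = 5.
By multiplication principle: 21 x 5.

Final answer: 105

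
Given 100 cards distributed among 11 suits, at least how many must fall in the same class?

By pigeonhole with 100 objects and 11 categories: ceiling(100/11).

Final answer: 10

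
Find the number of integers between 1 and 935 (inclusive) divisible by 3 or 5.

Multiples of 3: 311. Multiples of 5: 187. Of both (lcm=15): 62.
By inclusion-exclusion: 311 + 187 - 62.

Final answer: 436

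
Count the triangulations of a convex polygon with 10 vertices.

The structures are counted by the Catalan number C_n. Here n = 10 - 2 = 8.
C_n = (2n)!/(n!(n+1)!), so C_{8} = 16!/(8! x 9!) = C(16,8)/9 = 12870/9.

Final answer: C_{8} = 1430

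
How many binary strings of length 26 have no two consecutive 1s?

Classify by the final bit: ...0 gives a(n-1) strings, ...01 gives a(n-2) strings. Thus a(n) = a(n-1) + a(n-2) with a(1)=2, a(2)=3.
Iterating the recurrence: a(1)=2, a(2)=3, a(3)=5, a(4)=8, a(5)=13, a(6)=21, a(7)=34, a(8)=55, a(9)=89, a(10)=144, a(11)=233, a(12)=377, a(13)=610, a(14)=987, a(15)=1597, a(16)=2584, a(17)=4181, a(18)=6765, a(19)=10946, a(20)=17711, a(21)=28657, a(22)=46368, a(23)=75025, a(24)=121393, a(25)=196418, a(26)=317811.

Final answer: 317811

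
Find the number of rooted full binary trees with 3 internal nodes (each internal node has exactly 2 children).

The structures are counted by the Catalan number C_n. Here n = 3.
Using C_0 = 1 and C_(k+1) = C_k x 2(2k+1)/(k+2), build up term by term: C_1=1, C_2=2, C_3=5.

Final answer: C_{3} = 5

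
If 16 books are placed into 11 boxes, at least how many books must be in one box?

By the pigeonhole principle: ceiling(16/11).

Final answer: 2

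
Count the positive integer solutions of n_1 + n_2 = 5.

Substitute n'_i = n_i - 1 (so n'_i >= 0). Then sum n'_i = 5 - 2 = 3.
Stars and bars: C(3+2-1, 2-1) = C(4,1).

Final answer: C(4,1) = 4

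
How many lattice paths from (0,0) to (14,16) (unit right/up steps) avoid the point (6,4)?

Total paths to (14,16): C(30,16) = 145422675.
Paths through (6,4): C(10,4) x C(20,12) = 26453700.
Avoiding (6,4): 145422675 - 26453700.

Final answer: 118968975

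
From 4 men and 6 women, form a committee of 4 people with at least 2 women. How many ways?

Sum over valid woman counts:
C(6,2)C(4,2) = 90
C(6,3)C(4,1) = 80
C(6,4)C(4,0) = 15
Total: 90 + 80 + 15.

Final answer: 185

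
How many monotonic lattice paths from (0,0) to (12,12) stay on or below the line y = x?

Total monotonic paths to (12,12): C(24,12) = 2704156.
By the reflection principle, paths that go above the diagonal number C(24,13) = 2496144.
Valid Dyck paths: 2704156 - 2496144.
(This is the Catalan number C_{12}.)

Final answer: C_{12} = 208012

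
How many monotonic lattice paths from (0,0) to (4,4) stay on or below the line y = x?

Total monotonic paths to (4,4): C(8,4) = 70.
By the reflection principle, paths that go above the diagonal number C(8,5) = 56.
Valid Dyck paths: 70 - 56.
(Check: C(8,4) - C(8,5) = C(8,4)/5, the Catalan number C_{4}.)

Final answer: C_{4} = 14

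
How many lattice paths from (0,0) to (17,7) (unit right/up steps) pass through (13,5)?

Paths (0,0)->(13,5): C(18,5) = 8568.
Paths (13,5)->(17,7): C(6,2) = 15.
By multiplication principle: 8568 x 15.

Final answer: 128520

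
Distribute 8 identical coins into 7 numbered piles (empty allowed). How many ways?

Stars and bars: C(n+k-1, k-1) = C(14,6).

Final answer: C(14,6) = 3003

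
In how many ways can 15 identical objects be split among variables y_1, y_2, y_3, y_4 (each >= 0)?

Stars and bars with 15 stars and 3 bars:
C(15+4-1, 4-1) = C(18,3).

Final answer: C(18,3) = 816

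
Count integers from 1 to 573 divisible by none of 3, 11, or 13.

|div by 3|=191, |div by 11|=52, |div by 13|=44.
|div by 3&11|=17, |div by 3&13|=14, |div by 11&13|=4, |div by all|=1.
By inclusion-exclusion, divisible by at least one: 191+52+44-17-14-4+1 = 253.
Not divisible by any: 573 - 253.

Final answer: 320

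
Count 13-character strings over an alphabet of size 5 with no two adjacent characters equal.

Let g(n) count such strings. g(1) = 5, and each valid string of length n-1 extends in 4 ways (any symbol but the last), so g(n) = 4 g(n-1).
Total: g(13) = 5 x 4^12.

Final answer: 5 x 4^{12} = 83886080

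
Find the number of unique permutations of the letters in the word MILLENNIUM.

Letters (E:1, I:2, L:2, M:2, N:2, U:1). Total letters: 10.
Permutations = 10!/(2! x 2! x 2! x 2!).

Final answer: 226800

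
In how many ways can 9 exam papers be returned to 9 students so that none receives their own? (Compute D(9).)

D(n) = (n-1)(D(n-1) + D(n-2)), D(0)=1, D(1)=0.
D(2) = 1 x (0 + 1) = 1
D(3) = 2 x (1 + 0) = 2
D(4) = 3 x (2 + 1) = 9
D(5) = 4 x (9 + 2) = 44
D(6) = 5 x (44 + 9) = 265
D(7) = 6 x (265 + 44) = 1854
D(8) = 7 x (1854 + 265) = 14833
D(9) = 8 x (D(8) + D(7)) = 8 x (14833 + 1854)

Final answer: D(9) = 133496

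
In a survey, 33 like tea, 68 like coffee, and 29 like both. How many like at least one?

|A union B| = |A| + |B| - |A intersect B| = 33 + 68 - 29.

Final answer: 72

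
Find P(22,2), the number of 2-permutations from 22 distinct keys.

P(22,2) = 22!/(22-2)! = 22!/20!.

Final answer: P(22,2) = 462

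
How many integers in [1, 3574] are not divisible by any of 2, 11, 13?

|div by 2|=1787, |div by 11|=324, |div by 13|=274.
|div by 2&11|=162, |div by 2&13|=137, |div by 11&13|=24, |div by all|=12.
By inclusion-exclusion, divisible by at least one: 1787+324+274-162-137-24+12 = 2074.
Not divisible by any: 3574 - 2074.

Final answer: 1500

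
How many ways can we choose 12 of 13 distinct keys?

C(13,12) = 13!/(12! x 1!).

Final answer: \binom{13}{12} = 13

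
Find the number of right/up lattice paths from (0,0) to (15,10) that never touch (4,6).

Total paths to (15,10): C(25,10) = 3268760.
Paths through (4,6): C(10,6) x C(15,4) = 286650.
Avoiding (4,6): 3268760 - 286650.

Final answer: 2982110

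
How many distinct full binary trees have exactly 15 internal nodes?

This is counted by the nth Catalan number C_n. Here n = 15.
Using C_0 = 1 and C_(k+1) = C_k x 2(2k+1)/(k+2), build up term by term: C_1=1, C_2=2, C_3=5, C_4=14, C_5=42, C_6=132, C_7=429, C_8=1430, C_9=4862, C_10=16796, C_11=58786, C_12=208012, C_13=742900, C_14=2674440, C_15=9694845.

Final answer: C_{15} = 9694845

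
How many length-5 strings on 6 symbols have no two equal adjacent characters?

Let g(n) count such strings. g(1) = 6, and each valid string of length n-1 extends in 5 ways (any symbol but the last), so g(n) = 5 g(n-1).
Total: g(5) = 6 x 5^4.

Final answer: 6 x 5^{4} = 3750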